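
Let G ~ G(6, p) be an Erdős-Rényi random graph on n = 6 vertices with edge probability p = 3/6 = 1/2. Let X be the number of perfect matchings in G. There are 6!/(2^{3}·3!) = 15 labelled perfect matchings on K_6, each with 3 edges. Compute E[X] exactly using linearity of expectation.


K_6 has 6!/(2^{3}·3!) = 15 labelled perfect matchings.
For each such perfect matching H, let X_H = 1 if all 3 edges of H are present in G. Then P[X_H = 1] = p^{3} = (1/2)^{3} = 1/8.
By linearity: E[X] = Σ_H E[X_H] = 15 · p^{3} = 15 · 1/8 = 15/8.
Numerically: E[X] ≈ 1.88.

E[X] = 15 · (1/2)^{3} = 15/8 ≈ 1.88.


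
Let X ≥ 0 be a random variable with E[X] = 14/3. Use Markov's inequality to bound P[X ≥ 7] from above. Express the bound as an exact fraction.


μ = E[X] = 14/3, a = 7.
Markov: P[X ≥ 7] ≤ μ/a = (14/3)/7 = 2/3.
Numerically: ≈ 0.666667.
(Since a = 7 > μ = 4.666667, the bound 2/3 is < 1 and informative.)

P[X ≥ 7] ≤ 2/3 ≈ 0.666667.


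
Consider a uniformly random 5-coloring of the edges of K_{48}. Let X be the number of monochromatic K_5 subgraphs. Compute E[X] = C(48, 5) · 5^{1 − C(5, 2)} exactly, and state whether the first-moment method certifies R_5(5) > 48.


E[X] = C(48, 5) · 5^{1 − 10} = 1712304 · 5^{−9} = 1712304/1953125.
As a reduced fraction: E[X] = 1712304/1953125 ≈ 0.8767.
Is E[X] < 1? YES.
Since E[X] < 1, there exists a 5-coloring of K_{48} with no monochromatic K_5; hence R_5(5) > 48.

E[X] = 1712304/1953125 ≈ 0.8767; E[X] < 1, so R_5(5) > 48.


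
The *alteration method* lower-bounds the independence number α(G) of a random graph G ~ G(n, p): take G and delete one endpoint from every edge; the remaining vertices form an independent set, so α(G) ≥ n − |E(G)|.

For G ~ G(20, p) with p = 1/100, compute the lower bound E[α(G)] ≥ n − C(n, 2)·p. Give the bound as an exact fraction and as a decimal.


E[|E(G)|] = C(20, 2)·p = 190 · (1/100) = 19/10.
E[α(G)] ≥ n − E[|E(G)|] = 20 − 19/10 = 181/10.
Numerically: ≈ 18.1000.
(This is only a lower bound; the true E[α(G)] may be larger.)

E[α(G)] ≥ 181/10 ≈ 18.1000.


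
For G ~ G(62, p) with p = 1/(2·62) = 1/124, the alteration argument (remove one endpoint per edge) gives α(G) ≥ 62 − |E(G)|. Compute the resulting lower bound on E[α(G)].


E[|E(G)|] = C(62, 2)·p = 1891 · (1/124) = 61/4.
E[α(G)] ≥ n − E[|E(G)|] = 62 − 61/4 = 187/4.
Numerically: ≈ 46.7500.
(This is only a lower bound; the true E[α(G)] may be larger.)

E[α(G)] ≥ 187/4 ≈ 46.7500.


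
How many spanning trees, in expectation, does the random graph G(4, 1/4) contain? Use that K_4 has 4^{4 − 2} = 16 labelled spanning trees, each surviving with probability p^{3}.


K_4 has 4^{4 − 2} = 16 labelled spanning trees.
For each such spanning tree H, let X_H = 1 if all 3 edges of H are present in G. Then P[X_H = 1] = p^{3} = (1/4)^{3} = 1/64.
By linearity of expectation: E[X] = Σ_H E[X_H] = 16 · p^{3} = 16 · 1/64 = 1/4.
Numerically: E[X] ≈ 0.25.

E[X] = 16 · (1/4)^{3} = 1/4 ≈ 0.25.


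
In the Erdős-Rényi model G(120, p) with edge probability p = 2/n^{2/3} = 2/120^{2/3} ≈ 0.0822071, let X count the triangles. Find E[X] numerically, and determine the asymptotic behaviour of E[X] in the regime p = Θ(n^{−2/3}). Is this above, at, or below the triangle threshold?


Number of potential triangles: C(120, 3) = 280840.
Each occurs with probability p³ ≈ (0.0822071)³ ≈ 5.55555556e-04.
By linearity: E[X] = C(120, 3)·p³ ≈ 280840 · 5.55555556e-04 ≈ 156.022222.
Since α = 2/3 < 1, p = c/n^{2/3} ≫ 1/n is above the triangle threshold p ~ 1/n. Asymptotically E[X] ~ (c³/6)·n^{3(1−α)} = (2³/6)·n^{1} → ∞; triangles are abundant w.h.p.

E[X] ≈ 156.022222; in regime p = Θ(1/n^{2/3}) E[X] diverges (above the triangle threshold p ~ 1/n).


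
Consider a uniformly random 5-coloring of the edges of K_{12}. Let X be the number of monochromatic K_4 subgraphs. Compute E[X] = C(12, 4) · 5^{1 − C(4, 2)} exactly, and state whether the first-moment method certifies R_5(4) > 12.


E[X] = C(12, 4) · 5^{1 − 6} = 495 · 5^{−5} = 495/3125.
As a reduced fraction: E[X] = 99/625 ≈ 0.1584000.
Is E[X] < 1? YES.
Since E[X] < 1, there exists a 5-coloring of K_{12} with no monochromatic K_4; hence R_5(4) > 12.

E[X] = 99/625 ≈ 0.1584000; E[X] < 1, so R_5(4) > 12.


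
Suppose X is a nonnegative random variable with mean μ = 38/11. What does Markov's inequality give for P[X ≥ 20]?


μ = E[X] = 38/11, a = 20.
Markov: P[X ≥ 20] ≤ μ/a = (38/11)/20 = 19/110.
Numerically: ≈ 0.17273.
(Since a = 20 > μ = 3.45455, the bound 19/110 is < 1 and informative.)

P[X ≥ 20] ≤ 19/110 ≈ 0.17273.


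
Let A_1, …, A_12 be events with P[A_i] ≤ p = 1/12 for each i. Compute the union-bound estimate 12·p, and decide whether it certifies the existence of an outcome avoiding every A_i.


Union bound: P[∪_{i=1}^{12} A_i] ≤ Σ_i P[A_i] ≤ 12·p = 12·(1/12) = 1.
Numerically: 1 ≈ 1.000000.
Is 1 < 1? NO.
Since the bound 1 is ≥ 1, the union bound is uninformative here; it does NOT by itself certify existence.

12·p = 1 ≈ 1.000000; existence NOT certified by the union bound.


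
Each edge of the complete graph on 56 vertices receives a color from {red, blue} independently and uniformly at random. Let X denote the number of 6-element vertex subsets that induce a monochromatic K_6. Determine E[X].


Let X = Σ_S X_S over the C(56, 6) = 32468436 subsets S of size 6, where X_S = 1 if the K_6 on S is monochromatic.
For a fixed S, the K_6 on S has C(6, 2) = 15 edges. P[all 15 edges red] = (1/2)^15, and likewise for blue, so P[monochromatic] = 2·(1/2)^15 = 2^{1 − 15} = 1/16384.
Summing: E[X] = C(56, 6) · 2^{1 − 15} = 32468436 · 1/16384 = 8117109/4096.
Numerically: E[X] ≈ 1981.716.

E[X] = C(56,6)·2^(1−C(6,2)) = 8117109/4096 ≈ 1981.716.


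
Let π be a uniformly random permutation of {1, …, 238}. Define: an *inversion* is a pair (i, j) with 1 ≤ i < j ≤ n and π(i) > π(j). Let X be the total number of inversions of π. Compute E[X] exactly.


Write X = Σ X_I over the C(238, 2) = 28203 pairs i < j, with X_I the indicator of one inversion.
There are 28203 indicators.
For each fixed pair i < j, the values π(i) and π(j) are two distinct elements of {1, …, 238} in uniformly random order; by symmetry P[π(i) > π(j)] = 1/2.
By linearity: E[X] = 28203 · (1/2) = C(238, 2) · (1/2) = 28203/2 = 28203/2 ≈ 14101.500000.

E[X] = 28203/2 = 14101.500000.


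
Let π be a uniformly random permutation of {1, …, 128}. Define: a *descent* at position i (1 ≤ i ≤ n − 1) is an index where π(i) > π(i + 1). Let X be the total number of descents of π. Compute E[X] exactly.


Write X = Σ X_I over i = 1, …, 127, with X_I the indicator of one descent.
There are 127 indicators.
For each fixed i, the pair (π(i), π(i+1)) is a uniformly random ordered pair of distinct values from {1, …, 128}; by symmetry P[π(i) > π(i+1)] = 1/2.
By linearity: E[X] = 127 · (1/2) = (128 − 1) · (1/2) = 127/2 ≈ 63.50000.

E[X] = 127/2 = 63.50000.


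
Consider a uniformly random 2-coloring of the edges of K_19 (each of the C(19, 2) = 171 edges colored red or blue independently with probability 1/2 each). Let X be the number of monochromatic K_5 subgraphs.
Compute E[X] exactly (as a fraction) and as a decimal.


Let X = Σ_S X_S over the C(19, 5) = 11628 subsets S of size 5, where X_S = 1 if the K_5 on S is monochromatic.
For a fixed S, the K_5 on S has C(5, 2) = 10 edges. P[all 10 edges red] = (1/2)^10, and likewise for blue, so P[monochromatic] = 2·(1/2)^10 = 2^{1 − 10} = 1/512.
By linearity: E[X] = C(19, 5) · 2^{1 − 10} = 11628 · 1/512 = 2907/128.
Numerically: E[X] ≈ 22.71094.

E[X] = C(19,5)·2^(1−C(5,2)) = 2907/128 ≈ 22.71094.


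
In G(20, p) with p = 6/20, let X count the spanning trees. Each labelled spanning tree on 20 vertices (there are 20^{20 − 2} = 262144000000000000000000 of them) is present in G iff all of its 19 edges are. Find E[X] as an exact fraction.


K_20 has 20^{20 − 2} = 262144000000000000000000 labelled spanning trees.
For each such spanning tree H, let X_H = 1 if all 19 edges of H are present in G. Then P[X_H = 1] = p^{19} = (3/10)^{19} = 1162261467/10000000000000000000.
By linearity of expectation: E[X] = Σ_H E[X_H] = 262144000000000000000000 · p^{19} = 262144000000000000000000 · 1162261467/10000000000000000000 = 152339935002624/5.
Numerically: E[X] ≈ 3.0468e+13.

E[X] = 262144000000000000000000 · (3/10)^{19} = 152339935002624/5 ≈ 3.0468e+13.


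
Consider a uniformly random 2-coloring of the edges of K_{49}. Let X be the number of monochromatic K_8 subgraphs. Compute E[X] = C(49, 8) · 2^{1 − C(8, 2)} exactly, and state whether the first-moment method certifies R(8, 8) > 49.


E[X] = C(49, 8) · 2^{1 − 28} = 450978066 · 2^{−27} = 450978066/134217728.
As a reduced fraction: E[X] = 225489033/67108864 ≈ 3.360.
Is E[X] < 1? NO.
Since E[X] ≥ 1, the first-moment bound is inconclusive at n = 49; it does NOT by itself certify R(8, 8) > 49.

E[X] = 225489033/67108864 ≈ 3.360; E[X] ≥ 1; first-moment method inconclusive here.


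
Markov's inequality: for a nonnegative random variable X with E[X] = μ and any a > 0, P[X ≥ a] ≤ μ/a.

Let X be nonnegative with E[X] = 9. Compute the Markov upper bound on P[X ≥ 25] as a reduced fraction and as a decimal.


μ = E[X] = 9, a = 25.
Markov: P[X ≥ 25] ≤ μ/a = (9)/25 = 9/25.
Numerically: ≈ 0.360000.
(Since a = 25 > μ = 9.000000, the bound 9/25 is < 1 and informative.)

P[X ≥ 25] ≤ 9/25 ≈ 0.360000.


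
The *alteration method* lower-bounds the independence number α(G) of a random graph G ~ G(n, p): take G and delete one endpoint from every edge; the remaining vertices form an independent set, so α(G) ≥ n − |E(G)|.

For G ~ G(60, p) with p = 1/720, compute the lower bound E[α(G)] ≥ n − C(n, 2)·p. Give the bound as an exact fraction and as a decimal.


E[|E(G)|] = C(60, 2)·p = 1770 · (1/720) = 59/24.
E[α(G)] ≥ n − E[|E(G)|] = 60 − 59/24 = 1381/24.
Numerically: ≈ 57.541667.
(This is only a lower bound; the true E[α(G)] may be larger.)

E[α(G)] ≥ 1381/24 ≈ 57.541667.


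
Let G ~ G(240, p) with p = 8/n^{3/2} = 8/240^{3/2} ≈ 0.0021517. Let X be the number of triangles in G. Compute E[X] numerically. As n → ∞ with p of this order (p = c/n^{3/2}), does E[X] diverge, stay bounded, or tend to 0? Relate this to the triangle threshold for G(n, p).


Number of potential triangles: C(240, 3) = 2275280.
Each occurs with probability p³ ≈ (0.0021517)³ ≈ 9.9613769e-09.
By linearity: E[X] = C(240, 3)·p³ ≈ 2275280 · 9.9613769e-09 ≈ 0.02266.
Since α = 3/2 > 1, p = c/n^{3/2} = o(1/n) is below the triangle threshold p ~ 1/n. Asymptotically E[X] ~ (c³/6)·n^{3(1−α)} = (8³/6)·n^{-1.5} → 0, so by Markov's inequality G has no triangles w.h.p.

E[X] ≈ 0.02266; in regime p = Θ(1/n^{3/2}) E[X] tends to 0 (below the triangle threshold p ~ 1/n).


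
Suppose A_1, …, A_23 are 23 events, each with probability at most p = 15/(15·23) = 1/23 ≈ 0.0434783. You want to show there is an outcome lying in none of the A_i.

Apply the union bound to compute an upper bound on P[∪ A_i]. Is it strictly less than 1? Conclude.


Union bound: P[∪_{i=1}^{23} A_i] ≤ Σ_i P[A_i] ≤ 23·p = 23·(1/23) = 1.
Numerically: 1 ≈ 1.0000000.
Is 1 < 1? NO.
Since the bound 1 is ≥ 1, the union bound is uninformative here; it does NOT by itself certify existence.

23·p = 1 ≈ 1.0000000; existence NOT certified by the union bound.


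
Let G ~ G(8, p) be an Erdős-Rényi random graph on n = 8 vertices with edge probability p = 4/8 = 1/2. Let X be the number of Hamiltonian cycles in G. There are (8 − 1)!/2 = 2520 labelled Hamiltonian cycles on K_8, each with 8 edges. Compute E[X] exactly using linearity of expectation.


K_8 has (8 − 1)!/2 = 2520 labelled Hamiltonian cycles.
For each such Hamiltonian cycle H, let X_H = 1 if all 8 edges of H are present in G. Then P[X_H = 1] = p^{8} = (1/2)^{8} = 1/256.
By linearity: E[X] = Σ_H E[X_H] = 2520 · p^{8} = 2520 · 1/256 = 315/32.
Numerically: E[X] ≈ 9.8438.

E[X] = 2520 · (1/2)^{8} = 315/32 ≈ 9.8438.


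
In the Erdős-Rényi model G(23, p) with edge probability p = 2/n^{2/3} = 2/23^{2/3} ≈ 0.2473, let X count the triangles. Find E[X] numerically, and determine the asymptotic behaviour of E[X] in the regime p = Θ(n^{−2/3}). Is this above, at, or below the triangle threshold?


Number of potential triangles: C(23, 3) = 1771.
Each occurs with probability p³ ≈ (0.2473)³ ≈ 1.512287e-02.
By linearity: E[X] = C(23, 3)·p³ ≈ 1771 · 1.512287e-02 ≈ 26.7826.
Since α = 2/3 < 1, p = c/n^{2/3} ≫ 1/n is above the triangle threshold p ~ 1/n. Asymptotically E[X] ~ (c³/6)·n^{3(1−α)} = (2³/6)·n^{1} → ∞; triangles are abundant w.h.p.

E[X] ≈ 26.7826; in regime p = Θ(1/n^{2/3}) E[X] diverges (above the triangle threshold p ~ 1/n).


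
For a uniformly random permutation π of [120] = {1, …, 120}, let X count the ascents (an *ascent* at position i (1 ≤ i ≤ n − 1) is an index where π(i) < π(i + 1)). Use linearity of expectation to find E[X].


Write X = Σ X_I over i = 1, …, 119, with X_I the indicator of one ascent.
There are 119 indicators.
For each fixed i, the pair (π(i), π(i+1)) is a uniformly random ordered pair of distinct values from {1, …, 120}; by symmetry P[π(i) < π(i+1)] = 1/2.
By linearity: E[X] = 119 · (1/2) = (120 − 1) · (1/2) = 119/2 ≈ 59.500000.

E[X] = 119/2 = 59.500000.


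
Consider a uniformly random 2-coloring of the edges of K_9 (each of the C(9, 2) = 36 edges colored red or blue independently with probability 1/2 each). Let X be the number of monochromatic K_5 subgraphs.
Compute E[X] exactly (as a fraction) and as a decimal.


Let X = Σ_S X_S over the C(9, 5) = 126 subsets S of size 5, where X_S = 1 if the K_5 on S is monochromatic.
For a fixed S, the K_5 on S has C(5, 2) = 10 edges. P[all 10 edges red] = (1/2)^10, and likewise for blue, so P[monochromatic] = 2·(1/2)^10 = 2^{1 − 10} = 1/512.
By linearity: E[X] = C(9, 5) · 2^{1 − 10} = 126 · 1/512 = 63/256.
Numerically: E[X] ≈ 0.246.

E[X] = C(9,5)·2^(1−C(5,2)) = 63/256 ≈ 0.246.


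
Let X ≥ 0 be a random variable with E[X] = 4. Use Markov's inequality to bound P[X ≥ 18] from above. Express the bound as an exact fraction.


μ = E[X] = 4, a = 18.
Markov: P[X ≥ 18] ≤ μ/a = (4)/18 = 2/9.
Numerically: ≈ 0.222.
(Since a = 18 > μ = 4.000, the bound 2/9 is < 1 and informative.)

P[X ≥ 18] ≤ 2/9 ≈ 0.222.


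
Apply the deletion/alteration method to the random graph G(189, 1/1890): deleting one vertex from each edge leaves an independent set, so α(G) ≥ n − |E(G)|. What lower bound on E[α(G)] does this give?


E[|E(G)|] = C(189, 2)·p = 17766 · (1/1890) = 47/5.
E[α(G)] ≥ n − E[|E(G)|] = 189 − 47/5 = 898/5.
Numerically: ≈ 179.60000.
(This is only a lower bound; the true E[α(G)] may be larger.)

E[α(G)] ≥ 898/5 ≈ 179.60000.


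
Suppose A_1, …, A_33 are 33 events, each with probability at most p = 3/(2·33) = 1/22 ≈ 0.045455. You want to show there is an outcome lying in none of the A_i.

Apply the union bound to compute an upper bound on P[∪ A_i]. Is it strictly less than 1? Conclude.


Union bound: P[∪_{i=1}^{33} A_i] ≤ Σ_i P[A_i] ≤ 33·p = 33·(1/22) = 3/2.
Numerically: 3/2 ≈ 1.500000.
Is 3/2 < 1? NO.
Since the bound 3/2 is ≥ 1, the union bound is uninformative here; it does NOT by itself certify existence.

33·p = 3/2 ≈ 1.500000; existence NOT certified by the union bound.


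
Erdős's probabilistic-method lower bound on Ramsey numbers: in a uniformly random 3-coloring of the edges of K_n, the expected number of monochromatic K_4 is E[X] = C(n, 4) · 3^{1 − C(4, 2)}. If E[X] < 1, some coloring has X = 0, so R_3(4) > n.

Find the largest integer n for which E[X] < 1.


We need C(n, 4) · 3^{1 − 6} < 1, i.e. C(n, 4) < 3^{6 − 1} = 243.
Check values of n near the boundary:
  n = 6: C(6, 4) = 15; 15 < 243? YES
  n = 7: C(7, 4) = 35; 35 < 243? YES
  n = 8: C(8, 4) = 70; 70 < 243? YES
  n = 9: C(9, 4) = 126; 126 < 243? YES
  n = 10: C(10, 4) = 210; 210 < 243? YES
  n = 11: C(11, 4) = 330; 330 < 243? NO
The largest n with C(n, 4) < 243 is n = 10 (where E[X] = 70/81 ≈ 0.864198). Hence R_3(4) > 10, i.e. R_3(4) ≥ 11.

Largest n = 10; hence R_3(4) > 10.


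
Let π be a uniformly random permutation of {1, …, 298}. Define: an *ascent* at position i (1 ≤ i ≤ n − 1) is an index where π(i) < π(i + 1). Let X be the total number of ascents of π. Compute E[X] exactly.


Write X = Σ X_I over i = 1, …, 297, with X_I the indicator of one ascent.
There are 297 indicators.
For each fixed i, the pair (π(i), π(i+1)) is a uniformly random ordered pair of distinct values from {1, …, 298}; by symmetry P[π(i) < π(i+1)] = 1/2.
By linearity: E[X] = 297 · (1/2) = (298 − 1) · (1/2) = 297/2 ≈ 148.500.

E[X] = 297/2 = 148.500.


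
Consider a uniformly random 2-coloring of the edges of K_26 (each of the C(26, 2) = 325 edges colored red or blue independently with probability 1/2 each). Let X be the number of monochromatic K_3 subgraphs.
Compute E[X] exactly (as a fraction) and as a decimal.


Let X = Σ_S X_S over the C(26, 3) = 2600 subsets S of size 3, where X_S = 1 if the K_3 on S is monochromatic.
For a fixed S, the K_3 on S has C(3, 2) = 3 edges. P[all 3 edges red] = (1/2)^3, and likewise for blue, so P[monochromatic] = 2·(1/2)^3 = 2^{1 − 3} = 1/4.
Summing: E[X] = C(26, 3) · 2^{1 − 3} = 2600 · 1/4 = 650.
Numerically: E[X] ≈ 650.00000.

E[X] = C(26,3)·2^(1−C(3,2)) = 650 ≈ 650.00000.


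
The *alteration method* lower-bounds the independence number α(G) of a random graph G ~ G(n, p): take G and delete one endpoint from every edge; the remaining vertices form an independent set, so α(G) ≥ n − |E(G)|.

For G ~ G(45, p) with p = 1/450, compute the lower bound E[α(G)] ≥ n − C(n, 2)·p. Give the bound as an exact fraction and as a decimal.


E[|E(G)|] = C(45, 2)·p = 990 · (1/450) = 11/5.
E[α(G)] ≥ n − E[|E(G)|] = 45 − 11/5 = 214/5.
Numerically: ≈ 42.80000.
(This is only a lower bound; the true E[α(G)] may be larger.)

E[α(G)] ≥ 214/5 ≈ 42.80000.


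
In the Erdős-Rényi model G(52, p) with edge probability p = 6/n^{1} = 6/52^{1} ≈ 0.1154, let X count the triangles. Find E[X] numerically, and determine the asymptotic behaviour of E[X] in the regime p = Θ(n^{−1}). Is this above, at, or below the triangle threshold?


Number of potential triangles: C(52, 3) = 22100.
Each occurs with probability p³ ≈ (0.1154)³ ≈ 1.536186e-03.
By linearity: E[X] = C(52, 3)·p³ ≈ 22100 · 1.536186e-03 ≈ 33.9497.
Here α = 1, so p = 6/n is exactly at the triangle threshold p ~ 1/n. Asymptotically E[X] → c³/6 = 6³/6 = 36 ≈ 36.0000, a bounded constant. In this regime the triangle count is asymptotically Poisson(c³/6).

E[X] ≈ 33.9497; in regime p = Θ(1/n^{1}) E[X] stays bounded (at the triangle threshold p ~ 1/n).


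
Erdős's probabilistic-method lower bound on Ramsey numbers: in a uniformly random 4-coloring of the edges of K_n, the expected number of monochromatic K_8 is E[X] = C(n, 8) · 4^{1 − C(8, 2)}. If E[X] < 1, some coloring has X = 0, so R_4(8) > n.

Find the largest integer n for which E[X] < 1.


We need C(n, 8) · 4^{1 − 28} < 1, i.e. C(n, 8) < 4^{28 − 1} = 18014398509481984.
Check values of n near the boundary:
  n = 403: C(403, 8) = 16090020602228430; 16090020602228430 < 18014398509481984? YES
  n = 404: C(404, 8) = 16415071523485570; 16415071523485570 < 18014398509481984? YES
  n = 405: C(405, 8) = 16745853821188050; 16745853821188050 < 18014398509481984? YES
  n = 406: C(406, 8) = 17082453897995850; 17082453897995850 < 18014398509481984? YES
  n = 407: C(407, 8) = 17424959239309050; 17424959239309050 < 18014398509481984? YES
  n = 408: C(408, 8) = 17773458424095231; 17773458424095231 < 18014398509481984? YES
  n = 409: C(409, 8) = 18128041135797879; 18128041135797879 < 18014398509481984? NO
  n = 410: C(410, 8) = 18488798173326195; 18488798173326195 < 18014398509481984? NO
  n = 411: C(411, 8) = 18855821462126715; 18855821462126715 < 18014398509481984? NO
The largest n with C(n, 8) < 18014398509481984 is n = 408 (where E[X] = 17773458424095231/18014398509481984 ≈ 0.987). Hence R_4(8) > 408, i.e. R_4(8) ≥ 409.

Largest n = 408; hence R_4(8) > 408.


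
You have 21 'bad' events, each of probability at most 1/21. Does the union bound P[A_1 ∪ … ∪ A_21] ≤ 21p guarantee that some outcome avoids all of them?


Union bound: P[∪_{i=1}^{21} A_i] ≤ Σ_i P[A_i] ≤ 21·p = 21·(1/21) = 1.
Numerically: 1 ≈ 1.000000.
Is 1 < 1? NO.
Since the bound 1 is ≥ 1, the union bound is uninformative here; it does NOT by itself certify existence.

21·p = 1 ≈ 1.000000; existence NOT certified by the union bound.


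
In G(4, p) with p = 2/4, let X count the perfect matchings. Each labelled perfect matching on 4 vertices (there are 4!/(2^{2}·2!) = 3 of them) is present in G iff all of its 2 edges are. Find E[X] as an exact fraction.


K_4 has 4!/(2^{2}·2!) = 3 labelled perfect matchings.
For each such perfect matching H, let X_H = 1 if all 2 edges of H are present in G. Then P[X_H = 1] = p^{2} = (1/2)^{2} = 1/4.
Summing the indicators: E[X] = Σ_H E[X_H] = 3 · p^{2} = 3 · 1/4 = 3/4.
Numerically: E[X] ≈ 0.75.

E[X] = 3 · (1/2)^{2} = 3/4 ≈ 0.75.


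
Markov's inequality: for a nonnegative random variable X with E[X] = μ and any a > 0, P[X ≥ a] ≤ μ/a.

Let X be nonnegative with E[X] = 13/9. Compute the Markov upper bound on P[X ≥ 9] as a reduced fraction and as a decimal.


μ = E[X] = 13/9, a = 9.
Markov: P[X ≥ 9] ≤ μ/a = (13/9)/9 = 13/81.
Numerically: ≈ 0.16049.
(Since a = 9 > μ = 1.44444, the bound 13/81 is < 1 and informative.)

P[X ≥ 9] ≤ 13/81 ≈ 0.16049.


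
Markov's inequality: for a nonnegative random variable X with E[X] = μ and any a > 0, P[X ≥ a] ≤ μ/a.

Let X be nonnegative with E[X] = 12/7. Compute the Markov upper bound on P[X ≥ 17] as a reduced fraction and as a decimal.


μ = E[X] = 12/7, a = 17.
Markov: P[X ≥ 17] ≤ μ/a = (12/7)/17 = 12/119.
Numerically: ≈ 0.101.
(Since a = 17 > μ = 1.714, the bound 12/119 is < 1 and informative.)

P[X ≥ 17] ≤ 12/119 ≈ 0.101.


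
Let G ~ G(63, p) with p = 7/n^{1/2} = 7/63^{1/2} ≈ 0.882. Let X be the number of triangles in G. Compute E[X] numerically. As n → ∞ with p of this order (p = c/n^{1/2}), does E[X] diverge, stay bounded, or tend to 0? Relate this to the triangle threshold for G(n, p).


Number of potential triangles: C(63, 3) = 39711.
Each occurs with probability p³ ≈ (0.882)³ ≈ 6.85936e-01.
By linearity: E[X] = C(63, 3)·p³ ≈ 39711 · 6.85936e-01 ≈ 27239.186.
Since α = 1/2 < 1, p = c/n^{1/2} ≫ 1/n is above the triangle threshold p ~ 1/n. Asymptotically E[X] ~ (c³/6)·n^{3(1−α)} = (7³/6)·n^{1.5} → ∞; triangles are abundant w.h.p.

E[X] ≈ 27239.186; in regime p = Θ(1/n^{1/2}) E[X] diverges (above the triangle threshold p ~ 1/n).


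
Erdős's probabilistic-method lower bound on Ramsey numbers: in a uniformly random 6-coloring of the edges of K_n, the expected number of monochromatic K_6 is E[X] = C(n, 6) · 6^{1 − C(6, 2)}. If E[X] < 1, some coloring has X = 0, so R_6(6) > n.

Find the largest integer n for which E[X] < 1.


We need C(n, 6) · 6^{1 − 15} < 1, i.e. C(n, 6) < 6^{15 − 1} = 78364164096.
Check values of n near the boundary:
  n = 194: C(194, 6) = 68482017072; 68482017072 < 78364164096? YES
  n = 195: C(195, 6) = 70656049360; 70656049360 < 78364164096? YES
  n = 196: C(196, 6) = 72887293024; 72887293024 < 78364164096? YES
  n = 197: C(197, 6) = 75176946208; 75176946208 < 78364164096? YES
  n = 198: C(198, 6) = 77526225777; 77526225777 < 78364164096? YES
  n = 199: C(199, 6) = 79936367511; 79936367511 < 78364164096? NO
The largest n with C(n, 6) < 78364164096 is n = 198 (where E[X] = 25842075259/26121388032 ≈ 0.9893071). Hence R_6(6) > 198, i.e. R_6(6) ≥ 199.

Largest n = 198; hence R_6(6) > 198.


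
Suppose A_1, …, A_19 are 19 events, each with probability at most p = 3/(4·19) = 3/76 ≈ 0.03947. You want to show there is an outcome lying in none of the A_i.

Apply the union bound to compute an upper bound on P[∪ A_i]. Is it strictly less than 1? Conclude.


Union bound: P[∪_{i=1}^{19} A_i] ≤ Σ_i P[A_i] ≤ 19·p = 19·(3/76) = 3/4.
Numerically: 3/4 ≈ 0.75000.
Is 3/4 < 1? YES.
Since P[∪ A_i] ≤ 3/4 < 1, the complement has P[∩ A_i^c] ≥ 1 − 3/4 = 1/4 > 0, so some outcome avoids every A_i.

19·p = 3/4 ≈ 0.75000; existence CERTIFIED by the union bound.


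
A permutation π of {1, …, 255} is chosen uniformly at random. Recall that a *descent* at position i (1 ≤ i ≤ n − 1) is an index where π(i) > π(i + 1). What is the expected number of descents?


Write X = Σ X_I over i = 1, …, 254, with X_I the indicator of one descent.
There are 254 indicators.
For each fixed i, the pair (π(i), π(i+1)) is a uniformly random ordered pair of distinct values from {1, …, 255}; by symmetry P[π(i) > π(i+1)] = 1/2.
By linearity: E[X] = 254 · (1/2) = (255 − 1) · (1/2) = 127 ≈ 127.0000.

E[X] = 127 = 127.0000.


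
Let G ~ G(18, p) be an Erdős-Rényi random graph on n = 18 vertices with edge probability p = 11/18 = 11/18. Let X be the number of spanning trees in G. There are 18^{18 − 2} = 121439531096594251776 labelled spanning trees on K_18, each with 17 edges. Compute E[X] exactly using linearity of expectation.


K_18 has 18^{18 − 2} = 121439531096594251776 labelled spanning trees.
For each such spanning tree H, let X_H = 1 if all 17 edges of H are present in G. Then P[X_H = 1] = p^{17} = (11/18)^{17} = 505447028499293771/2185911559738696531968.
By linearity: E[X] = Σ_H E[X_H] = 121439531096594251776 · p^{17} = 121439531096594251776 · 505447028499293771/2185911559738696531968 = 505447028499293771/18.
Numerically: E[X] ≈ 2.808e+16.

E[X] = 121439531096594251776 · (11/18)^{17} = 505447028499293771/18 ≈ 2.808e+16.


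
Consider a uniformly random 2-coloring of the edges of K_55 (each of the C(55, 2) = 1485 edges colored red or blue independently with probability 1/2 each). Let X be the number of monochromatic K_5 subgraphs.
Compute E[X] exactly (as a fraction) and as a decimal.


Let X = Σ_S X_S over the C(55, 5) = 3478761 subsets S of size 5, where X_S = 1 if the K_5 on S is monochromatic.
For a fixed S, the K_5 on S has C(5, 2) = 10 edges. P[all 10 edges red] = (1/2)^10, and likewise for blue, so P[monochromatic] = 2·(1/2)^10 = 2^{1 − 10} = 1/512.
Summing: E[X] = C(55, 5) · 2^{1 − 10} = 3478761 · 1/512 = 3478761/512.
Numerically: E[X] ≈ 6794.45508.

E[X] = C(55,5)·2^(1−C(5,2)) = 3478761/512 ≈ 6794.45508.


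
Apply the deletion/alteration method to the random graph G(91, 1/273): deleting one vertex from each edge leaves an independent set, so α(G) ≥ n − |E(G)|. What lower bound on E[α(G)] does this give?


E[|E(G)|] = C(91, 2)·p = 4095 · (1/273) = 15.
E[α(G)] ≥ n − E[|E(G)|] = 91 − 15 = 76.
Numerically: ≈ 76.0000.
(This is only a lower bound; the true E[α(G)] may be larger.)

E[α(G)] ≥ 76 ≈ 76.0000.


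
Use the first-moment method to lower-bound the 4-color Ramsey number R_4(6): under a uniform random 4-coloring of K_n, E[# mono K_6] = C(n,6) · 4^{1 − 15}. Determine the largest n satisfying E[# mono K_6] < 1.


We need C(n, 6) · 4^{1 − 15} < 1, i.e. C(n, 6) < 4^{15 − 1} = 268435456.
Check values of n near the boundary:
  n = 73: C(73, 6) = 170230452; 170230452 < 268435456? YES
  n = 74: C(74, 6) = 185250786; 185250786 < 268435456? YES
  n = 75: C(75, 6) = 201359550; 201359550 < 268435456? YES
  n = 76: C(76, 6) = 218618940; 218618940 < 268435456? YES
  n = 77: C(77, 6) = 237093780; 237093780 < 268435456? YES
  n = 78: C(78, 6) = 256851595; 256851595 < 268435456? YES
  n = 79: C(79, 6) = 277962685; 277962685 < 268435456? NO
  n = 80: C(80, 6) = 300500200; 300500200 < 268435456? NO
The largest n with C(n, 6) < 268435456 is n = 78 (where E[X] = 256851595/268435456 ≈ 0.9568468). Hence R_4(6) > 78, i.e. R_4(6) ≥ 79.

Largest n = 78; hence R_4(6) > 78.


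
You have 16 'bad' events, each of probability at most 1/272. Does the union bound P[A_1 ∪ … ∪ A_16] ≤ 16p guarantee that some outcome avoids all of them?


Union bound: P[∪_{i=1}^{16} A_i] ≤ Σ_i P[A_i] ≤ 16·p = 16·(1/272) = 1/17.
Numerically: 1/17 ≈ 0.0588.
Is 1/17 < 1? YES.
Since P[∪ A_i] ≤ 1/17 < 1, the complement has P[∩ A_i^c] ≥ 1 − 1/17 = 16/17 > 0, so some outcome avoids every A_i.

16·p = 1/17 ≈ 0.0588; existence CERTIFIED by the union bound.


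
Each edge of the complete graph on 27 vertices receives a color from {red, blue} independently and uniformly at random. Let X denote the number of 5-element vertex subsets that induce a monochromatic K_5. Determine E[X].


Let X = Σ_S X_S over the C(27, 5) = 80730 subsets S of size 5, where X_S = 1 if the K_5 on S is monochromatic.
For a fixed S, the K_5 on S has C(5, 2) = 10 edges. P[all 10 edges red] = (1/2)^10, and likewise for blue, so P[monochromatic] = 2·(1/2)^10 = 2^{1 − 10} = 1/512.
By linearity: E[X] = C(27, 5) · 2^{1 − 10} = 80730 · 1/512 = 40365/256.
Numerically: E[X] ≈ 157.67578.

E[X] = C(27,5)·2^(1−C(5,2)) = 40365/256 ≈ 157.67578.


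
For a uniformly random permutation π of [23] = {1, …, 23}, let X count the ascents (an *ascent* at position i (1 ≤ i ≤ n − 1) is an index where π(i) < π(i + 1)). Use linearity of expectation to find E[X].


Write X = Σ X_I over i = 1, …, 22, with X_I the indicator of one ascent.
There are 22 indicators.
For each fixed i, the pair (π(i), π(i+1)) is a uniformly random ordered pair of distinct values from {1, …, 23}; by symmetry P[π(i) < π(i+1)] = 1/2.
By linearity: E[X] = 22 · (1/2) = (23 − 1) · (1/2) = 11 ≈ 11.00000.

E[X] = 11 = 11.00000.


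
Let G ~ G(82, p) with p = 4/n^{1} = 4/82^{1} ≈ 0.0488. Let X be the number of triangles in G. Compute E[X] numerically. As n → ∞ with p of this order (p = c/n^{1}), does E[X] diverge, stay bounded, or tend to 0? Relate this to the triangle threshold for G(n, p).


Number of potential triangles: C(82, 3) = 88560.
Each occurs with probability p³ ≈ (0.0488)³ ≈ 1.16075e-04.
By linearity: E[X] = C(82, 3)·p³ ≈ 88560 · 1.16075e-04 ≈ 10.280.
Here α = 1, so p = 4/n is exactly at the triangle threshold p ~ 1/n. Asymptotically E[X] → c³/6 = 4³/6 = 32/3 ≈ 10.667, a bounded constant. In this regime the triangle count is asymptotically Poisson(c³/6).

E[X] ≈ 10.280; in regime p = Θ(1/n^{1}) E[X] stays bounded (at the triangle threshold p ~ 1/n).


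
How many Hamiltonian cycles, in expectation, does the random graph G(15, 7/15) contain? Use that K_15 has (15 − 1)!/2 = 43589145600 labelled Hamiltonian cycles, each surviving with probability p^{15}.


K_15 has (15 − 1)!/2 = 43589145600 labelled Hamiltonian cycles.
For each such Hamiltonian cycle H, let X_H = 1 if all 15 edges of H are present in G. Then P[X_H = 1] = p^{15} = (7/15)^{15} = 4747561509943/437893890380859375.
Summing the indicators: E[X] = Σ_H E[X_H] = 43589145600 · p^{15} = 43589145600 · 4747561509943/437893890380859375 = 34064551424174695424/72081298828125.
Numerically: E[X] ≈ 472585.

E[X] = 43589145600 · (7/15)^{15} = 34064551424174695424/72081298828125 ≈ 472585.


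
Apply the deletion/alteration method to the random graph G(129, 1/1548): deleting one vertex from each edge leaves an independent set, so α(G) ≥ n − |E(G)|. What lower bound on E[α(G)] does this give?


E[|E(G)|] = C(129, 2)·p = 8256 · (1/1548) = 16/3.
E[α(G)] ≥ n − E[|E(G)|] = 129 − 16/3 = 371/3.
Numerically: ≈ 123.666667.
(This is only a lower bound; the true E[α(G)] may be larger.)

E[α(G)] ≥ 371/3 ≈ 123.666667.


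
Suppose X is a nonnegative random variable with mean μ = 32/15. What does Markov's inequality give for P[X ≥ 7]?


μ = E[X] = 32/15, a = 7.
Markov: P[X ≥ 7] ≤ μ/a = (32/15)/7 = 32/105.
Numerically: ≈ 0.3048.
(Since a = 7 > μ = 2.1333, the bound 32/105 is < 1 and informative.)

P[X ≥ 7] ≤ 32/105 ≈ 0.3048.


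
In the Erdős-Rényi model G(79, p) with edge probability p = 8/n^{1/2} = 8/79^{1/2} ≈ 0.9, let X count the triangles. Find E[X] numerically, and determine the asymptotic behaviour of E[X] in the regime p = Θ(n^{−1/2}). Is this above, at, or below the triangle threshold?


Number of potential triangles: C(79, 3) = 79079.
Each occurs with probability p³ ≈ (0.9)³ ≈ 7.29171e-01.
By linearity: E[X] = C(79, 3)·p³ ≈ 79079 · 7.29171e-01 ≈ 57662.105.
Since α = 1/2 < 1, p = c/n^{1/2} ≫ 1/n is above the triangle threshold p ~ 1/n. Asymptotically E[X] ~ (c³/6)·n^{3(1−α)} = (8³/6)·n^{1.5} → ∞; triangles are abundant w.h.p.

E[X] ≈ 57662.105; in regime p = Θ(1/n^{1/2}) E[X] diverges (above the triangle threshold p ~ 1/n).


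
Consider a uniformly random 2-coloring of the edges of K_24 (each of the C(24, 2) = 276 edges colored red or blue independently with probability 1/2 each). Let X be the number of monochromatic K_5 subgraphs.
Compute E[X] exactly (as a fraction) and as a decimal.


Let X = Σ_S X_S over the C(24, 5) = 42504 subsets S of size 5, where X_S = 1 if the K_5 on S is monochromatic.
For a fixed S, the K_5 on S has C(5, 2) = 10 edges. P[all 10 edges red] = (1/2)^10, and likewise for blue, so P[monochromatic] = 2·(1/2)^10 = 2^{1 − 10} = 1/512.
Summing: E[X] = C(24, 5) · 2^{1 − 10} = 42504 · 1/512 = 5313/64.
Numerically: E[X] ≈ 83.015625.

E[X] = C(24,5)·2^(1−C(5,2)) = 5313/64 ≈ 83.015625.


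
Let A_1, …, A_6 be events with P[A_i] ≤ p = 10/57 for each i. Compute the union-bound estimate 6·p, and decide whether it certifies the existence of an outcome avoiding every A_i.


Union bound: P[∪_{i=1}^{6} A_i] ≤ Σ_i P[A_i] ≤ 6·p = 6·(10/57) = 20/19.
Numerically: 20/19 ≈ 1.0526.
Is 20/19 < 1? NO.
Since the bound 20/19 is ≥ 1, the union bound is uninformative here; it does NOT by itself certify existence.

6·p = 20/19 ≈ 1.0526; existence NOT certified by the union bound.


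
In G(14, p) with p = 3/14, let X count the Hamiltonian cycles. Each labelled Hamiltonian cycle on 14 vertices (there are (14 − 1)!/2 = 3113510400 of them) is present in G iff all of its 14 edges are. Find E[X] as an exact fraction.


K_14 has (14 − 1)!/2 = 3113510400 labelled Hamiltonian cycles.
For each such Hamiltonian cycle H, let X_H = 1 if all 14 edges of H are present in G. Then P[X_H = 1] = p^{14} = (3/14)^{14} = 4782969/11112006825558016.
Summing the indicators: E[X] = Σ_H E[X_H] = 3113510400 · p^{14} = 3113510400 · 4782969/11112006825558016 = 4155084744525/3100448333024.
Numerically: E[X] ≈ 1.3402.

E[X] = 3113510400 · (3/14)^{14} = 4155084744525/3100448333024 ≈ 1.3402.


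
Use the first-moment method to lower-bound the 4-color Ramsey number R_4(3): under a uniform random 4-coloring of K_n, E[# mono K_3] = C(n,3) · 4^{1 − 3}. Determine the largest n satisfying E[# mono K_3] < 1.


We need C(n, 3) · 4^{1 − 3} < 1, i.e. C(n, 3) < 4^{3 − 1} = 16.
Check values of n near the boundary:
  n = 4: C(4, 3) = 4; 4 < 16? YES
  n = 5: C(5, 3) = 10; 10 < 16? YES
  n = 6: C(6, 3) = 20; 20 < 16? NO
  n = 7: C(7, 3) = 35; 35 < 16? NO
The largest n with C(n, 3) < 16 is n = 5 (where E[X] = 5/8 ≈ 0.625). Hence R_4(3) > 5, i.e. R_4(3) ≥ 6.

Largest n = 5; hence R_4(3) > 5.


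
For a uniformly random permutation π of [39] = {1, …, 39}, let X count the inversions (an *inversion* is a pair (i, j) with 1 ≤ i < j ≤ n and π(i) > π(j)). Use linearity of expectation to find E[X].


Write X = Σ X_I over the C(39, 2) = 741 pairs i < j, with X_I the indicator of one inversion.
There are 741 indicators.
For each fixed pair i < j, the values π(i) and π(j) are two distinct elements of {1, …, 39} in uniformly random order; by symmetry P[π(i) > π(j)] = 1/2.
By linearity: E[X] = 741 · (1/2) = C(39, 2) · (1/2) = 741/2 = 741/2 ≈ 370.5000.

E[X] = 741/2 = 370.5000.


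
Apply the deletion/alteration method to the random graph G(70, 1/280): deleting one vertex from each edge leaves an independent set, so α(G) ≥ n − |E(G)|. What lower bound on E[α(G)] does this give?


E[|E(G)|] = C(70, 2)·p = 2415 · (1/280) = 69/8.
E[α(G)] ≥ n − E[|E(G)|] = 70 − 69/8 = 491/8.
Numerically: ≈ 61.3750.
(This is only a lower bound; the true E[α(G)] may be larger.)

E[α(G)] ≥ 491/8 ≈ 61.3750.


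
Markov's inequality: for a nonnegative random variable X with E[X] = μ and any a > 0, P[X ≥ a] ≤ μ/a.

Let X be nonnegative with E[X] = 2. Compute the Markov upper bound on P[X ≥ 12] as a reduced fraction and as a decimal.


μ = E[X] = 2, a = 12.
Markov: P[X ≥ 12] ≤ μ/a = (2)/12 = 1/6.
Numerically: ≈ 0.167.
(Since a = 12 > μ = 2.000, the bound 1/6 is < 1 and informative.)

P[X ≥ 12] ≤ 1/6 ≈ 0.167.


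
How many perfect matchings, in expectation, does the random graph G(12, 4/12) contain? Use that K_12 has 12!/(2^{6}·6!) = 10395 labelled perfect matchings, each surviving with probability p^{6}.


K_12 has 12!/(2^{6}·6!) = 10395 labelled perfect matchings.
For each such perfect matching H, let X_H = 1 if all 6 edges of H are present in G. Then P[X_H = 1] = p^{6} = (1/3)^{6} = 1/729.
By linearity: E[X] = Σ_H E[X_H] = 10395 · p^{6} = 10395 · 1/729 = 385/27.
Numerically: E[X] ≈ 14.3.

E[X] = 10395 · (1/3)^{6} = 385/27 ≈ 14.3.


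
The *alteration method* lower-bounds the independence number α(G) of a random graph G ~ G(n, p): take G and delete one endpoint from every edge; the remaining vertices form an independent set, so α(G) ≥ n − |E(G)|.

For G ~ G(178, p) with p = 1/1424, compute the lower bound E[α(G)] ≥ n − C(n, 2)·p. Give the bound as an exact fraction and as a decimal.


E[|E(G)|] = C(178, 2)·p = 15753 · (1/1424) = 177/16.
E[α(G)] ≥ n − E[|E(G)|] = 178 − 177/16 = 2671/16.
Numerically: ≈ 166.937500.
(This is only a lower bound; the true E[α(G)] may be larger.)

E[α(G)] ≥ 2671/16 ≈ 166.937500.


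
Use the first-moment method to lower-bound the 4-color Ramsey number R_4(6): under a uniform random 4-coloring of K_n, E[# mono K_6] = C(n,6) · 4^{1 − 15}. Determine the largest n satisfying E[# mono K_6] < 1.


We need C(n, 6) · 4^{1 − 15} < 1, i.e. C(n, 6) < 4^{15 − 1} = 268435456.
Check values of n near the boundary:
  n = 72: C(72, 6) = 156238908; 156238908 < 268435456? YES
  n = 73: C(73, 6) = 170230452; 170230452 < 268435456? YES
  n = 74: C(74, 6) = 185250786; 185250786 < 268435456? YES
  n = 75: C(75, 6) = 201359550; 201359550 < 268435456? YES
  n = 76: C(76, 6) = 218618940; 218618940 < 268435456? YES
  n = 77: C(77, 6) = 237093780; 237093780 < 268435456? YES
  n = 78: C(78, 6) = 256851595; 256851595 < 268435456? YES
  n = 79: C(79, 6) = 277962685; 277962685 < 268435456? NO
  n = 80: C(80, 6) = 300500200; 300500200 < 268435456? NO
The largest n with C(n, 6) < 268435456 is n = 78 (where E[X] = 256851595/268435456 ≈ 0.9568468). Hence R_4(6) > 78, i.e. R_4(6) ≥ 79.

Largest n = 78; hence R_4(6) > 78.


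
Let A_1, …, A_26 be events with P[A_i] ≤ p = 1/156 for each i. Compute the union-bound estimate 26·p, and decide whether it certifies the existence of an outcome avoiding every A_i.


Union bound: P[∪_{i=1}^{26} A_i] ≤ Σ_i P[A_i] ≤ 26·p = 26·(1/156) = 1/6.
Numerically: 1/6 ≈ 0.167.
Is 1/6 < 1? YES.
Since P[∪ A_i] ≤ 1/6 < 1, the complement has P[∩ A_i^c] ≥ 1 − 1/6 = 5/6 > 0, so some outcome avoids every A_i.

26·p = 1/6 ≈ 0.167; existence CERTIFIED by the union bound.


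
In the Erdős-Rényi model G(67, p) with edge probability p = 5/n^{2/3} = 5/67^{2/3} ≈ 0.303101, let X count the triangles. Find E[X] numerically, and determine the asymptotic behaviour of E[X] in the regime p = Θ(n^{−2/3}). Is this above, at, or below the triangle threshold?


Number of potential triangles: C(67, 3) = 47905.
Each occurs with probability p³ ≈ (0.303101)³ ≈ 2.78458454e-02.
By linearity: E[X] = C(67, 3)·p³ ≈ 47905 · 2.78458454e-02 ≈ 1333.955224.
Since α = 2/3 < 1, p = c/n^{2/3} ≫ 1/n is above the triangle threshold p ~ 1/n. Asymptotically E[X] ~ (c³/6)·n^{3(1−α)} = (5³/6)·n^{1} → ∞; triangles are abundant w.h.p.

E[X] ≈ 1333.955224; in regime p = Θ(1/n^{2/3}) E[X] diverges (above the triangle threshold p ~ 1/n).
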